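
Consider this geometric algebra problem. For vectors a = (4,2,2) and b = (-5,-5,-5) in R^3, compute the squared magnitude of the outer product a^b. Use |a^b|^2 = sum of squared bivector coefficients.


a wedge b = (a1*b2 - a2*b1)*e12 + (a1*b3 - a3*b1)*e13 + (a2*b3 - a3*b2)*e23
e12 coeff: 4*(-5) - 2*(-5) = -20 - (-10) = -10
e13 coeff: 4*(-5) - 2*(-5) = -20 - (-10) = -10
e23 coeff: 2*(-5) - 2*(-5) = -10 - (-10) = 0
|a wedge b|^2 = (-10)^2 + (-10)^2 + 0^2
= 100 + 100 + 0
= 200


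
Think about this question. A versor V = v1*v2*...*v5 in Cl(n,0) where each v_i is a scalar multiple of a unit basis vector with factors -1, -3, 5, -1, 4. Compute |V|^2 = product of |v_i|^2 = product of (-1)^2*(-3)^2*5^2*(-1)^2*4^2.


Each vector v_i has |v_i|^2 = s_i^2
Squared scales: (-1)^2 = 1, (-3)^2 = 9, 5^2 = 25, (-1)^2 = 1, 4^2 = 16
|V|^2 = 1 * 9 * 25 * 1 * 16
= 3600


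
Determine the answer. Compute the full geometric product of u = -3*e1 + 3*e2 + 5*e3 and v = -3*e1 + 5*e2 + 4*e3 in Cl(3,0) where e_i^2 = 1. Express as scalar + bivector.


In Cl(3,0): e_i^2 = 1, e_ie_j = -e_je_i for i != j.
Scalar part = u . v = (-3)*(-3) + 3*5 + 5*4
= 9 + 15 + 20 = 44
e12 coeff = (-3)*5 - 3*(-3) = -15 - (-9) = -6
e13 coeff = (-3)*4 - 5*(-3) = -12 - (-15) = 3
e23 coeff = 3*4 - 5*5 = 12 - 25 = -13
uv = 44 - 6*e12 + 3*e13 - 13*e23


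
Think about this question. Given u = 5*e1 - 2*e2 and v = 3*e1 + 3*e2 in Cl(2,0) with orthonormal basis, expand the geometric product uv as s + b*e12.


Expand: (5*e1 - 2*e2)(3*e1 + 3*e2)
= 5*3*e1e1 + 5*3*e1e2 + (-2)*3*e2e1 + (-2)*3*e2e2
Using e1^2 = e2^2 = 1, e2e1 = -e1e2:
Scalar part s = 5*3 + (-2)*3 = 15 + (-6) = 9
Bivector part b = 5*3 - (-2)*3 = 15 - (-6) = 21
uv = 9 + 21*e12


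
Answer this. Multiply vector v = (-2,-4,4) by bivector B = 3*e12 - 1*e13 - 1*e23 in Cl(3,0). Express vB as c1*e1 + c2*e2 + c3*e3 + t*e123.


vB has grade-1 (vector) and grade-3 (trivector) parts: vB = (v _| B) + (v ^ B).
Vector part <vB>_1:
  e1: -v2*b12 - v3*b13 = -(-4)*(3) - (4)*(-1) = 16
  e2: v1*b12 - v3*b23 = (-2)*(3) - (4)*(-1) = -2
  e3: v1*b13 + v2*b23 = (-2)*(-1) + (-4)*(-1) = 6
Trivector part <vB>_3:
  e123: v1*b23 - v2*b13 + v3*b12 = (-2)*(-1) - (-4)*(-1) + (4)*(3) = 10
vB = 16*e1 - 2*e2 + 6*e3 + 10*e123


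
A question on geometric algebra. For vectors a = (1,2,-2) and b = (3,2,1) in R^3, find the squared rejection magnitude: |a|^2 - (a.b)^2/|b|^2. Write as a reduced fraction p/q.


|a|^2 = 1^2 + 2^2 + (-2)^2 = 9
|b|^2 = 3^2 + 2^2 + 1^2 = 14
a . b = 1*3 + 2*2 + (-2)*1 = 5
(a.b)^2 = 5^2 = 25
|rej|^2 = 9 - 25/14
= (126 - 25)/14
= 101/14
In lowest terms: 101/14


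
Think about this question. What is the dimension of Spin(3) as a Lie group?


Spin(n) double-covers SO(n); both have Lie algebra so(n) of dimension n(n-1)/2.
n = 3
n(n-1) = 3 * 2 = 6
dim Spin(3) = 6/2 = 3


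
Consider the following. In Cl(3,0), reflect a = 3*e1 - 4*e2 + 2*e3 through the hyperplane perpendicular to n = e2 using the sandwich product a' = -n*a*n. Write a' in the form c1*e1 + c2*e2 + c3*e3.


Reflection formula: a' = -n*a*n, with n = e2 (unit vector, n^2 = 1).
For reflection through hyperplane perp to e2:
The component along e2 flips sign, others stay.
a = (3, -4, 2)
a' = (3, 4, 2)
a' = 3*e1 + 4*e2 + 2*e3


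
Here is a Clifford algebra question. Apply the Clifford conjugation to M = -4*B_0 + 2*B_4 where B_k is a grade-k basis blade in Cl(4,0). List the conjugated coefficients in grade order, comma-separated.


Clifford conjugate sign for grade k: (-1)^(k(k+1)/2)
Grade 0: (-1)^(0*1/2) = (-1)^0 = 1, coeff -4 -> -4
Grade 4: (-1)^(4*5/2) = (-1)^10 = 1, coeff 2 -> 2
Conjugated coefficients: -4, 2


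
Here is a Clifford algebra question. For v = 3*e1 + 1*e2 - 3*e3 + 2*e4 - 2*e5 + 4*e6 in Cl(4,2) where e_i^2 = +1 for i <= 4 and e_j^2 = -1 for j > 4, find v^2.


v^2 = sum of c_i^2 * e_i^2
Positive signature terms (e_i^2 = +1): 3^2 + 1^2 + (-3)^2 + 2^2 = 23
Negative signature terms (e_j^2 = -1): (-2)^2 + 4^2 = 20
v^2 = 23 - 20 = 3


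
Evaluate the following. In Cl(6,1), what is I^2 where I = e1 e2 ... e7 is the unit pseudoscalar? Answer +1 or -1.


The pseudoscalar I = e1...e_n (product of all n generators) of Cl(p,q) satisfies I^2 = (-1)^(q + n(n-1)/2).
p = 6, q = 1, n = p + q = 7
n(n-1)/2 = 7 * 6 / 2 = 21
Exponent = q + n(n-1)/2 = 1 + 21 = 22
I^2 = (-1)^22 = +1


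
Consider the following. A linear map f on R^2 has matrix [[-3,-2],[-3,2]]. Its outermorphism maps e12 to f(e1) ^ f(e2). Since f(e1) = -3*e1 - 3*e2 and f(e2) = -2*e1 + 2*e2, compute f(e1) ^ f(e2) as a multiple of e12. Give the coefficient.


The outermorphism of a linear map f sends e1^e2 to f(e1)^f(e2).
f(e1) = -3*e1 - 3*e2
f(e2) = -2*e1 + 2*e2
f(e1) ^ f(e2) = (-3*e1 - 3*e2) ^ (-2*e1 + 2*e2)
= (-3)*2*e12 + (-3)*(-2)*e21
= (-6 - 6)*e12
= -12*e12
Coefficient = -12


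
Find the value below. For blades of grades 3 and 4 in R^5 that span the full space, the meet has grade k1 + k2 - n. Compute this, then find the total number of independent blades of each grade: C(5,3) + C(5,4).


Meet grade = grade(A) + grade(B) - n
= 3 + 4 - 5 = 2
C(5,3) = 10
C(5,4) = 5
dim_A + dim_B = 10 + 5 = 15


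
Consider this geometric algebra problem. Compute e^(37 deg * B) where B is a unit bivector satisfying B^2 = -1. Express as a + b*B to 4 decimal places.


For a unit bivector B with B^2 = -1, the exponential series gives
e^(theta*B) = cos(theta) + sin(theta)*B (the GA analogue of Euler's formula).
theta = 37 degrees = 0.645772 rad
cos(37 deg) = 0.7986
sin(37 deg) = 0.6018
exp(theta*B) = 0.7986 + 0.6018*B


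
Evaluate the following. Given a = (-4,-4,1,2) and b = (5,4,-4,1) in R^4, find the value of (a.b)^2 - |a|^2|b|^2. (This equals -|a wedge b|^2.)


a . b = (-4)*5 + (-4)*4 + 1*(-4) + 2*1
= -20 + (-16) + (-4) + 2 = -38
|a|^2 = (-4)^2 + (-4)^2 + 1^2 + 2^2 = 37
|b|^2 = 5^2 + 4^2 + (-4)^2 + 1^2 = 58
(a.b)^2 = (-38)^2 = 1444
|a|^2 * |b|^2 = 37 * 58 = 2146
Result = 1444 - 2146 = -702


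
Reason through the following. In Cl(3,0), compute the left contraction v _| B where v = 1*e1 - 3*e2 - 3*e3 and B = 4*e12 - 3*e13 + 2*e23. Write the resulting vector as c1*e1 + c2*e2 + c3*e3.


Left contraction v _| B = <vB>_1 (grade-1 part of the geometric product vB).
Using e1_|e12 = e2, e2_|e12 = -e1, e1_|e13 = e3, e3_|e13 = -e1, e2_|e23 = e3, e3_|e23 = -e2:
e1 coeff: -v2*b12 - v3*b13 = -(-3)*(4) - (-3)*(-3) = 3
e2 coeff: v1*b12 - v3*b23 = (1)*(4) - (-3)*(2) = 10
e3 coeff: v1*b13 + v2*b23 = (1)*(-3) + (-3)*(2) = -9
v _| B = 3*e1 + 10*e2 - 9*e3


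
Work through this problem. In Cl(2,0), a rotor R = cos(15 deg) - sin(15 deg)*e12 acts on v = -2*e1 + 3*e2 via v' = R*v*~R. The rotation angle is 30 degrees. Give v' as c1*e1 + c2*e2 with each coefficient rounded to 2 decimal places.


Rotor R = cos(15deg) - sin(15deg)*e12
Rotation angle theta = 2 * 15 = 30 degrees
v' = R*v*~R rotates v by theta.
cos(30deg) = 0.8660, sin(30deg) = 0.5000
v'_1 = -2*cos(30deg) - 3*sin(30deg)
= -2*0.8660 - 3*0.5000
= -3.23
v'_2 = -2*sin(30deg) + 3*cos(30deg)
= -2*0.5000 + 3*0.8660
= 1.60
v' = -3.23*e1 + 1.60*e2


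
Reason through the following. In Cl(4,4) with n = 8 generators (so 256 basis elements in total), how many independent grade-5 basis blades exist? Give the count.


Number of grade-k basis blades in Cl(p,q) with n = p + q is C(n, k).
n = 4 + 4 = 8
C(8, 5) = 8! / (5! * 3!)
= 40320 / (120 * 6)
= 56


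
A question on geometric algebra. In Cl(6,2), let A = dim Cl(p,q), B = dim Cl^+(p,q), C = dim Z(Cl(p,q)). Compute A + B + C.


n = 6 + 2 = 8
Total dim = 2^8 = 256
Even subalgebra dim = 2^7 = 128
n is even, so center dim = 1
Sum = 256 + 128 + 1 = 385


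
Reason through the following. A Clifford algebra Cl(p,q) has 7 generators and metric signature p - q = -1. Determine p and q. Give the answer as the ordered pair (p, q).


We need p + q = 7 and p - q = -1.
Adding: 2p = 7 + (-1) = 6, so p = 3.
Then q = 7 - 3 = 4.
(p, q) = (3, 4)


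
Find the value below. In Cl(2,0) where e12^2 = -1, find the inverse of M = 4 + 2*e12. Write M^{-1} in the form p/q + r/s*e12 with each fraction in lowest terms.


M = 4 + 2*e12, where e12^2 = -1.
Since M commutes with its reverse ~M = a - b*e12, M * ~M = a^2 - b^2*e12^2 = a^2 + b^2.
So M^{-1} = ~M / (a^2 + b^2) = (a - b*e12)/(a^2 + b^2).
a^2 + b^2 = 16 + 4 = 20
Scalar part = 4/20 = 1/5
Bivector coeff = -2/20 = -1/10
M^{-1} = 1/5 - 1/10*e12


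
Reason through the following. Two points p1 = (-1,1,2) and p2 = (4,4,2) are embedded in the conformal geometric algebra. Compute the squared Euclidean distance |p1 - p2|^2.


p1 - p2 = (-5, -3, 0)
|p1 - p2|^2 = (-5)^2 + (-3)^2 + 0^2
= 25 + 9 + 0
= 34


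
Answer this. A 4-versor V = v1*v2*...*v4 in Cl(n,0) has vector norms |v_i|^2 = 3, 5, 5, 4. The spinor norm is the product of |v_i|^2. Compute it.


Spinor norm N(V) = |v1|^2 * |v2|^2 * ... * |v4|^2
= 3 * 5 * 5 * 4
Running product: 3, 15, 75, 300
N(V) = 300


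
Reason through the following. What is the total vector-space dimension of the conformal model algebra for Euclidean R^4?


The conformal model of R^4 uses Cl(5,1): the 4 Euclidean generators plus two extra orthogonal generators e+ (e+^2 = +1) and e- (e-^2 = -1), from which the null vectors e0, einf are built.
Number of generators m = 4 + 2 = 6.
dim Cl(p,q) = 2^m = 2^6 = 64


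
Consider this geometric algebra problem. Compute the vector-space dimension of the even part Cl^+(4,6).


Even subalgebra dimension = 2^(n-1)
n = 4 + 6 = 10
2^(10 - 1) = 2^9 = 512
Verification: sum of C(10,k) for even k = 1 + 45 + 210 + 210 + 45 + 1 = 512
Result = 512


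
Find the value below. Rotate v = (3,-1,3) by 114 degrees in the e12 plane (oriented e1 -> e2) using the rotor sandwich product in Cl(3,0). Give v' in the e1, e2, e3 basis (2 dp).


Rotor R = cos(57deg) - sin(57deg)*e12
Rotation angle theta = 2 * 57 = 114 degrees in the e12 plane (e1 -> e2).
The component perpendicular to the plane (e3) is invariant: v'_3 = v3 = 3.00
cos(114deg) = -0.4067, sin(114deg) = 0.9135
v'_1 = v1*cos(theta) - v2*sin(theta) = 3*(-0.4067) - (-1)*0.9135 = -0.31
v'_2 = v1*sin(theta) + v2*cos(theta) = 3*0.9135 + (-1)*(-0.4067) = 3.15
v' = -0.31*e1 + 3.15*e2 + 3.00*e3


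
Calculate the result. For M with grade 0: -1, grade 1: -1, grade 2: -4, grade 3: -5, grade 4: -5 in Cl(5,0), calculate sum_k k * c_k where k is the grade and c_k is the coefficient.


Grade-weighted sum = sum of grade_k * coefficient_k
0*(-1) = 0
1*(-1) = -1
2*(-4) = -8
3*(-5) = -15
4*(-5) = -20
Total = 0 + (-1) + (-8) + (-15) + (-20) = -44


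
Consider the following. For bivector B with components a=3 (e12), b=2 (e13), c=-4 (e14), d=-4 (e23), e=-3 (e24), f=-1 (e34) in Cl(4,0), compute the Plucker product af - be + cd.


Plucker relation: af - be + cd
a*f = 3*(-1) = -3
b*e = 2*(-3) = -6
c*d = (-4)*(-4) = 16
af - be + cd = -3 - (-6) + 16
= 19


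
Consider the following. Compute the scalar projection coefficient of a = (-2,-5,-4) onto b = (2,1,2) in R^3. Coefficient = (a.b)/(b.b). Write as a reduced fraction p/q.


Projection coefficient = (a . b) / (b . b)
a . b = (-2)*2 + (-5)*1 + (-4)*2
= -4 + (-5) + (-8) = -17
b . b = 2^2 + 1^2 + 2^2
= 4 + 1 + 4 = 9
Coefficient = -17/9
In lowest terms: -17/9


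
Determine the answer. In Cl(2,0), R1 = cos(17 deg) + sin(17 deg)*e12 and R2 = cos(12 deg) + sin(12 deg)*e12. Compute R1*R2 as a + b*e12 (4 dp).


Same-plane rotors commute and their half-angles add:
R1*R2 = cos(a1 + a2) + sin(a1 + a2)*e12.
a1 + a2 = 17 + 12 = 29 deg
cos(29 deg) = 0.8746
sin(29 deg) = 0.4848
R1*R2 = 0.8746 + 0.4848*e12


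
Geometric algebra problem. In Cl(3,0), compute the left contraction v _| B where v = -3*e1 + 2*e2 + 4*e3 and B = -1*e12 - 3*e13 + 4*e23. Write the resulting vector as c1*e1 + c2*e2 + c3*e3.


Left contraction v _| B = <vB>_1 (grade-1 part of the geometric product vB).
Using e1_|e12 = e2, e2_|e12 = -e1, e1_|e13 = e3, e3_|e13 = -e1, e2_|e23 = e3, e3_|e23 = -e2:
e1 coeff: -v2*b12 - v3*b13 = -(2)*(-1) - (4)*(-3) = 14
e2 coeff: v1*b12 - v3*b23 = (-3)*(-1) - (4)*(4) = -13
e3 coeff: v1*b13 + v2*b23 = (-3)*(-3) + (2)*(4) = 17
v _| B = 14*e1 - 13*e2 + 17*e3


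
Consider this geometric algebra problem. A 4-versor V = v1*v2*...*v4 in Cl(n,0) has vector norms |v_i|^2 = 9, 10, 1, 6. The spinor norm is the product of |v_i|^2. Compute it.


Spinor norm N(V) = |v1|^2 * |v2|^2 * ... * |v4|^2
= 9 * 10 * 1 * 6
Running product: 9, 90, 90, 540
N(V) = 540


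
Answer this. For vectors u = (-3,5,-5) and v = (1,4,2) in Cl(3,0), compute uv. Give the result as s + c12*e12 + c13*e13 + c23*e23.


In Cl(3,0): e_i^2 = 1, e_ie_j = -e_je_i for i != j.
Scalar part = u . v = (-3)*1 + 5*4 + (-5)*2
= -3 + 20 + (-10) = 7
e12 coeff = (-3)*4 - 5*1 = -12 - 5 = -17
e13 coeff = (-3)*2 - (-5)*1 = -6 - (-5) = -1
e23 coeff = 5*2 - (-5)*4 = 10 - (-20) = 30
uv = 7 - 17*e12 - 1*e13 + 30*e23


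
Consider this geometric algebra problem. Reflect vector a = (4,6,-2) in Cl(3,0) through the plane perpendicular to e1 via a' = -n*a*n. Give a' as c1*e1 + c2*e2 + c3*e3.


Reflection formula: a' = -n*a*n, with n = e1 (unit vector, n^2 = 1).
For reflection through hyperplane perp to e1:
The component along e1 flips sign, others stay.
a = (4, 6, -2)
a' = (-4, 6, -2)
a' = -4*e1 + 6*e2 - 2*e3


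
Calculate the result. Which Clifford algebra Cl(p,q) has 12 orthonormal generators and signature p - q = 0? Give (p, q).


We need p + q = 12 and p - q = 0.
Adding: 2p = 12 + 0 = 12, so p = 6.
Then q = 12 - 6 = 6.
(p, q) = (6, 6)


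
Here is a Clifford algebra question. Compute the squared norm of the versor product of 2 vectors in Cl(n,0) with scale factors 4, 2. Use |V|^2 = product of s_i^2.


Each vector v_i has |v_i|^2 = s_i^2
Squared scales: 4^2 = 16, 2^2 = 4
|V|^2 = 16 * 4
= 64


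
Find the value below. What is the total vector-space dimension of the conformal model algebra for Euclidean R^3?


The conformal model of R^3 uses Cl(4,1): the 3 Euclidean generators plus two extra orthogonal generators e+ (e+^2 = +1) and e- (e-^2 = -1), from which the null vectors e0, einf are built.
Number of generators m = 3 + 2 = 5.
dim Cl(p,q) = 2^m = 2^5 = 32


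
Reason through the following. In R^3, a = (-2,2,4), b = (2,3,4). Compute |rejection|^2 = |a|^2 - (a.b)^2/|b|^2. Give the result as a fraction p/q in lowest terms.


|a|^2 = (-2)^2 + 2^2 + 4^2 = 24
|b|^2 = 2^2 + 3^2 + 4^2 = 29
a . b = (-2)*2 + 2*3 + 4*4 = 18
(a.b)^2 = 18^2 = 324
|rej|^2 = 24 - 324/29
= (696 - 324)/29
= 372/29
In lowest terms: 372/29


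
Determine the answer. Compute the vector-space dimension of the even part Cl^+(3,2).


Even subalgebra dimension = 2^(n-1)
n = 3 + 2 = 5
2^(5 - 1) = 2^4 = 16
Verification: sum of C(5,k) for even k = 1 + 10 + 5 = 16
Result = 16


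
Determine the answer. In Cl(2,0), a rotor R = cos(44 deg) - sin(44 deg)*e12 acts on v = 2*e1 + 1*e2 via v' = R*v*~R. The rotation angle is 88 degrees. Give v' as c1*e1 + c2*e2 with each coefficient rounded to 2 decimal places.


Rotor R = cos(44deg) - sin(44deg)*e12
Rotation angle theta = 2 * 44 = 88 degrees
v' = R*v*~R rotates v by theta.
cos(88deg) = 0.0349, sin(88deg) = 0.9994
v'_1 = 2*cos(88deg) - 1*sin(88deg)
= 2*0.0349 - 1*0.9994
= -0.93
v'_2 = 2*sin(88deg) + 1*cos(88deg)
= 2*0.9994 + 1*0.0349
= 2.03
v' = -0.93*e1 + 2.03*e2


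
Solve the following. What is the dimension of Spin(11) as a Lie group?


Spin(n) double-covers SO(n); both have Lie algebra so(n) of dimension n(n-1)/2.
n = 11
n(n-1) = 11 * 10 = 110
dim Spin(11) = 110/2 = 55


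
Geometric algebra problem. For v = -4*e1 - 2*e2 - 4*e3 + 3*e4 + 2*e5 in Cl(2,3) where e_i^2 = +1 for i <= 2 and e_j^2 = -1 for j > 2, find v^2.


v^2 = sum of c_i^2 * e_i^2
Positive signature terms (e_i^2 = +1): (-4)^2 + (-2)^2 = 20
Negative signature terms (e_j^2 = -1): (-4)^2 + 3^2 + 2^2 = 29
v^2 = 20 - 29 = -9


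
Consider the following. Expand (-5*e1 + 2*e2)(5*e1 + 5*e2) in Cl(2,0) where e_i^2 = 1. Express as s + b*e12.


Expand: (-5*e1 + 2*e2)(5*e1 + 5*e2)
= (-5)*5*e1e1 + (-5)*5*e1e2 + 2*5*e2e1 + 2*5*e2e2
Using e1^2 = e2^2 = 1, e2e1 = -e1e2:
Scalar part s = (-5)*5 + 2*5 = -25 + 10 = -15
Bivector part b = (-5)*5 - 2*5 = -25 - 10 = -35
uv = -15 - 35*e12


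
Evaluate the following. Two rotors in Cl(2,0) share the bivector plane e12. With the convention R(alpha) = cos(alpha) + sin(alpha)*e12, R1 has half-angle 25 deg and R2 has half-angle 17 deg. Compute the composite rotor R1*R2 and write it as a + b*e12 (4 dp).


Same-plane rotors commute and their half-angles add:
R1*R2 = cos(a1 + a2) + sin(a1 + a2)*e12.
a1 + a2 = 25 + 17 = 42 deg
cos(42 deg) = 0.7431
sin(42 deg) = 0.6691
R1*R2 = 0.7431 + 0.6691*e12


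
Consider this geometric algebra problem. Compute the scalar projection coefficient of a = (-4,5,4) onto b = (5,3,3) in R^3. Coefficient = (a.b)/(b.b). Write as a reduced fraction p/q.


Projection coefficient = (a . b) / (b . b)
a . b = (-4)*5 + 5*3 + 4*3
= -20 + 15 + 12 = 7
b . b = 5^2 + 3^2 + 3^2
= 25 + 9 + 9 = 43
Coefficient = 7/43
In lowest terms: 7/43


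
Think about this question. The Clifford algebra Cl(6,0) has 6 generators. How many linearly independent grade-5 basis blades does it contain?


Number of grade-k basis blades in Cl(p,q) with n = p + q is C(n, k).
n = 6 + 0 = 6
C(6, 5) = 6! / (5! * 1!)
= 720 / (120 * 1)
= 6


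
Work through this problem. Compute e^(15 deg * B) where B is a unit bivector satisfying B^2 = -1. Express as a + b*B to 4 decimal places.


For a unit bivector B with B^2 = -1, the exponential series gives
e^(theta*B) = cos(theta) + sin(theta)*B (the GA analogue of Euler's formula).
theta = 15 degrees = 0.261799 rad
cos(15 deg) = 0.9659
sin(15 deg) = 0.2588
exp(theta*B) = 0.9659 + 0.2588*B


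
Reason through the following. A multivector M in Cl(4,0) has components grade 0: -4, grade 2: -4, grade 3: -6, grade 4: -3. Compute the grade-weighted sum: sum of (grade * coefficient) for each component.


Grade-weighted sum = sum of grade_k * coefficient_k
0*(-4) = 0
2*(-4) = -8
3*(-6) = -18
4*(-3) = -12
Total = 0 + (-8) + (-18) + (-12) = -38


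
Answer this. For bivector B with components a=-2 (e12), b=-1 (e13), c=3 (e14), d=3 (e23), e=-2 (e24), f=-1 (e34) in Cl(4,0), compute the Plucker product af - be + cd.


Plucker relation: af - be + cd
a*f = (-2)*(-1) = 2
b*e = (-1)*(-2) = 2
c*d = 3*3 = 9
af - be + cd = 2 - 2 + 9
= 9


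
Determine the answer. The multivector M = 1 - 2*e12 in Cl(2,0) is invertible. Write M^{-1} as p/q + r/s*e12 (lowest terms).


M = 1 - 2*e12, where e12^2 = -1.
Since M commutes with its reverse ~M = a - b*e12, M * ~M = a^2 - b^2*e12^2 = a^2 + b^2.
So M^{-1} = ~M / (a^2 + b^2) = (a - b*e12)/(a^2 + b^2).
a^2 + b^2 = 1 + 4 = 5
Scalar part = 1/5 = 1/5
Bivector coeff = 2/5 = 2/5
M^{-1} = 1/5 + 2/5*e12


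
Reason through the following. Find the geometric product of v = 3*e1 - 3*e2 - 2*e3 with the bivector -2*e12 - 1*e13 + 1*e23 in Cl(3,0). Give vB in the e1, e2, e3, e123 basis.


vB has grade-1 (vector) and grade-3 (trivector) parts: vB = (v _| B) + (v ^ B).
Vector part <vB>_1:
  e1: -v2*b12 - v3*b13 = -(-3)*(-2) - (-2)*(-1) = -8
  e2: v1*b12 - v3*b23 = (3)*(-2) - (-2)*(1) = -4
  e3: v1*b13 + v2*b23 = (3)*(-1) + (-3)*(1) = -6
Trivector part <vB>_3:
  e123: v1*b23 - v2*b13 + v3*b12 = (3)*(1) - (-3)*(-1) + (-2)*(-2) = 4
vB = -8*e1 - 4*e2 - 6*e3 + 4*e123


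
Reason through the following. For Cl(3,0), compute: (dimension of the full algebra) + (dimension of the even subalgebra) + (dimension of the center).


n = 3 + 0 = 3
Total dim = 2^3 = 8
Even subalgebra dim = 2^2 = 4
n is odd, so center dim = 2
Sum = 8 + 4 + 2 = 14


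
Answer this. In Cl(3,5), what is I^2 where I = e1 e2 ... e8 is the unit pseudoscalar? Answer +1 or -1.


The pseudoscalar I = e1...e_n (product of all n generators) of Cl(p,q) satisfies I^2 = (-1)^(q + n(n-1)/2).
p = 3, q = 5, n = p + q = 8
n(n-1)/2 = 8 * 7 / 2 = 28
Exponent = q + n(n-1)/2 = 5 + 28 = 33
I^2 = (-1)^33 = -1


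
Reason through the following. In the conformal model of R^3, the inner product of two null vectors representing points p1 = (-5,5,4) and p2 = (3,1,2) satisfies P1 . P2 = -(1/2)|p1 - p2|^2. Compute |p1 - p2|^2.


p1 - p2 = (-8, 4, 2)
|p1 - p2|^2 = (-8)^2 + 4^2 + 2^2
= 64 + 16 + 4
= 84


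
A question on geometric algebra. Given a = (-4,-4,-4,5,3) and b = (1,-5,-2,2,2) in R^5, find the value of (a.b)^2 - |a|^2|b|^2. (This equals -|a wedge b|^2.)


a . b = (-4)*1 + (-4)*(-5) + (-4)*(-2) + 5*2 + 3*2
= -4 + 20 + 8 + 10 + 6 = 40
|a|^2 = (-4)^2 + (-4)^2 + (-4)^2 + 5^2 + 3^2 = 82
|b|^2 = 1^2 + (-5)^2 + (-2)^2 + 2^2 + 2^2 = 38
(a.b)^2 = 40^2 = 1600
|a|^2 * |b|^2 = 82 * 38 = 3116
Result = 1600 - 3116 = -1516


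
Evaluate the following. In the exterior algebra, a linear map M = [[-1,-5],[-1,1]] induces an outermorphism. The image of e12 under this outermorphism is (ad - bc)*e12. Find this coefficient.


The outermorphism of a linear map f sends e1^e2 to f(e1)^f(e2).
f(e1) = -1*e1 - 1*e2
f(e2) = -5*e1 + 1*e2
f(e1) ^ f(e2) = (-1*e1 - 1*e2) ^ (-5*e1 + 1*e2)
= (-1)*1*e12 + (-1)*(-5)*e21
= (-1 - 5)*e12
= -6*e12
Coefficient = -6


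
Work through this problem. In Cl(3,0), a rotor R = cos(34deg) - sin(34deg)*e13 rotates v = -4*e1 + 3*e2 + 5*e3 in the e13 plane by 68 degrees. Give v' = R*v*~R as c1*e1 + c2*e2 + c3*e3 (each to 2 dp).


Rotor R = cos(34deg) - sin(34deg)*e13
Rotation angle theta = 2 * 34 = 68 degrees in the e13 plane (e1 -> e3).
The component perpendicular to the plane (e2) is invariant: v'_2 = v2 = 3.00
cos(68deg) = 0.3746, sin(68deg) = 0.9272
v'_1 = v1*cos(theta) - v3*sin(theta) = -4*0.3746 - 5*0.9272 = -6.13
v'_3 = v1*sin(theta) + v3*cos(theta) = -4*0.9272 + 5*0.3746 = -1.84
v' = -6.13*e1 + 3.00*e2 - 1.84*e3


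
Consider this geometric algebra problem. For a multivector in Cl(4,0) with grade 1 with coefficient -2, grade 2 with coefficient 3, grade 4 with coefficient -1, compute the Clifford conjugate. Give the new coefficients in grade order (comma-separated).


Clifford conjugate sign for grade k: (-1)^(k(k+1)/2)
Grade 1: (-1)^(1*2/2) = (-1)^1 = -1, coeff -2 -> 2
Grade 2: (-1)^(2*3/2) = (-1)^3 = -1, coeff 3 -> -3
Grade 4: (-1)^(4*5/2) = (-1)^10 = 1, coeff -1 -> -1
Conjugated coefficients: 2, -3, -1


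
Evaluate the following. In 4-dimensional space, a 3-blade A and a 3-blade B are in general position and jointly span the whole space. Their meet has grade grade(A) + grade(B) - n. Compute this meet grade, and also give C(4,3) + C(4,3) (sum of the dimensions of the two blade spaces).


Meet grade = grade(A) + grade(B) - n
= 3 + 3 - 4 = 2
C(4,3) = 4
C(4,3) = 4
dim_A + dim_B = 4 + 4 = 8


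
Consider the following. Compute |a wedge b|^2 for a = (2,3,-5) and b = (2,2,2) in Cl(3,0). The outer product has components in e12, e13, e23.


a wedge b = (a1*b2 - a2*b1)*e12 + (a1*b3 - a3*b1)*e13 + (a2*b3 - a3*b2)*e23
e12 coeff: 2*2 - 3*2 = 4 - 6 = -2
e13 coeff: 2*2 - (-5)*2 = 4 - (-10) = 14
e23 coeff: 3*2 - (-5)*2 = 6 - (-10) = 16
|a wedge b|^2 = (-2)^2 + 14^2 + 16^2
= 4 + 196 + 256
= 456


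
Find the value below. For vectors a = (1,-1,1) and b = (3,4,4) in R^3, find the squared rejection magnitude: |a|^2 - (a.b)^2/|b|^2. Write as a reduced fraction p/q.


|a|^2 = 1^2 + (-1)^2 + 1^2 = 3
|b|^2 = 3^2 + 4^2 + 4^2 = 41
a . b = 1*3 + (-1)*4 + 1*4 = 3
(a.b)^2 = 3^2 = 9
|rej|^2 = 3 - 9/41
= (123 - 9)/41
= 114/41
In lowest terms: 114/41


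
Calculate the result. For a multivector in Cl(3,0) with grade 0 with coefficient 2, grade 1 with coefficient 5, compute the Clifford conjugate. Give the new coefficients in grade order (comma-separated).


Clifford conjugate sign for grade k: (-1)^(k(k+1)/2)
Grade 0: (-1)^(0*1/2) = (-1)^0 = 1, coeff 2 -> 2
Grade 1: (-1)^(1*2/2) = (-1)^1 = -1, coeff 5 -> -5
Conjugated coefficients: 2, -5


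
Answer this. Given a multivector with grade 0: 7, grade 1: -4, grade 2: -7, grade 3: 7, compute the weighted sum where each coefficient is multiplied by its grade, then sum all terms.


Grade-weighted sum = sum of grade_k * coefficient_k
0*7 = 0
1*(-4) = -4
2*(-7) = -14
3*7 = 21
Total = 0 + (-4) + (-14) + 21 = 3


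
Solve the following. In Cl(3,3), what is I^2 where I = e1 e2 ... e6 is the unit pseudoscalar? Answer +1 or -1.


The pseudoscalar I = e1...e_n (product of all n generators) of Cl(p,q) satisfies I^2 = (-1)^(q + n(n-1)/2).
p = 3, q = 3, n = p + q = 6
n(n-1)/2 = 6 * 5 / 2 = 15
Exponent = q + n(n-1)/2 = 3 + 15 = 18
I^2 = (-1)^18 = +1


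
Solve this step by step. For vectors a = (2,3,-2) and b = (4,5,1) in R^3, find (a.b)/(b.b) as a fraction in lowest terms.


Projection coefficient = (a . b) / (b . b)
a . b = 2*4 + 3*5 + (-2)*1
= 8 + 15 + (-2) = 21
b . b = 4^2 + 5^2 + 1^2
= 16 + 25 + 1 = 42
Coefficient = 21/42
In lowest terms: 1/2


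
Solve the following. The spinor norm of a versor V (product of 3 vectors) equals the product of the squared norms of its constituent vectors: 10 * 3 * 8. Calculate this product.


Spinor norm N(V) = |v1|^2 * |v2|^2 * ... * |v3|^2
= 10 * 3 * 8
Running product: 10, 30, 240
N(V) = 240


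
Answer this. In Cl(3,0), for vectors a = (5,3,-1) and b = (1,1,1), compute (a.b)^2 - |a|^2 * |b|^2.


a . b = 5*1 + 3*1 + (-1)*1
= 5 + 3 + (-1) = 7
|a|^2 = 5^2 + 3^2 + (-1)^2 = 35
|b|^2 = 1^2 + 1^2 + 1^2 = 3
(a.b)^2 = 7^2 = 49
|a|^2 * |b|^2 = 35 * 3 = 105
Result = 49 - 105 = -56


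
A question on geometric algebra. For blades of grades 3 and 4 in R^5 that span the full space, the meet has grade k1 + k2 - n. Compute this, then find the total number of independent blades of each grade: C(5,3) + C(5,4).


Meet grade = grade(A) + grade(B) - n
= 3 + 4 - 5 = 2
C(5,3) = 10
C(5,4) = 5
dim_A + dim_B = 10 + 5 = 15


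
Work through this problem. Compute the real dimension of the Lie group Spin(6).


Spin(n) double-covers SO(n); both have Lie algebra so(n) of dimension n(n-1)/2.
n = 6
n(n-1) = 6 * 5 = 30
dim Spin(6) = 30/2 = 15


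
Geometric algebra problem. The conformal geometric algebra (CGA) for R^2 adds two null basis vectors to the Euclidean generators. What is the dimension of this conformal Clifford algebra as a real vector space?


The conformal model of R^2 uses Cl(3,1): the 2 Euclidean generators plus two extra orthogonal generators e+ (e+^2 = +1) and e- (e-^2 = -1), from which the null vectors e0, einf are built.
Number of generators m = 2 + 2 = 4.
dim Cl(p,q) = 2^m = 2^4 = 16


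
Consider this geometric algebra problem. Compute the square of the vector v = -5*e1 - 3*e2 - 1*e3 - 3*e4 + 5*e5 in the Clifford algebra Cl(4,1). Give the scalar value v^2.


v^2 = sum of c_i^2 * e_i^2
Positive signature terms (e_i^2 = +1): (-5)^2 + (-3)^2 + (-1)^2 + (-3)^2 = 44
Negative signature terms (e_j^2 = -1): 5^2 = 25
v^2 = 44 - 25 = 19


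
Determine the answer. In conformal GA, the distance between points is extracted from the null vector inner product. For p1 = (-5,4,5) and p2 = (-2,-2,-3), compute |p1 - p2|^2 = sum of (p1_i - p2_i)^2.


p1 - p2 = (-3, 6, 8)
|p1 - p2|^2 = (-3)^2 + 6^2 + 8^2
= 9 + 36 + 64
= 109


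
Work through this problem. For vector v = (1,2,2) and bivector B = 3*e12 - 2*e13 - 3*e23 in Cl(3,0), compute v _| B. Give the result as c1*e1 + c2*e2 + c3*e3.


Left contraction v _| B = <vB>_1 (grade-1 part of the geometric product vB).
Using e1_|e12 = e2, e2_|e12 = -e1, e1_|e13 = e3, e3_|e13 = -e1, e2_|e23 = e3, e3_|e23 = -e2:
e1 coeff: -v2*b12 - v3*b13 = -(2)*(3) - (2)*(-2) = -2
e2 coeff: v1*b12 - v3*b23 = (1)*(3) - (2)*(-3) = 9
e3 coeff: v1*b13 + v2*b23 = (1)*(-2) + (2)*(-3) = -8
v _| B = -2*e1 + 9*e2 - 8*e3


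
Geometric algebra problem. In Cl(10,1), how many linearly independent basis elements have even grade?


Even subalgebra dimension = 2^(n-1)
n = 10 + 1 = 11
2^(11 - 1) = 2^10 = 1024
Verification: sum of C(11,k) for even k = 1 + 55 + 330 + 462 + 165 + 11 = 1024
Result = 1024


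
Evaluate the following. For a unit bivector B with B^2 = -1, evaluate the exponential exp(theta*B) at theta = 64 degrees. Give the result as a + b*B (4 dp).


For a unit bivector B with B^2 = -1, the exponential series gives
e^(theta*B) = cos(theta) + sin(theta)*B (the GA analogue of Euler's formula).
theta = 64 degrees = 1.117011 rad
cos(64 deg) = 0.4384
sin(64 deg) = 0.8988
exp(theta*B) = 0.4384 + 0.8988*B


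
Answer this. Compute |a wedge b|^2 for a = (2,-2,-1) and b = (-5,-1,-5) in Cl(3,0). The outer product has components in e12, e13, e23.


a wedge b = (a1*b2 - a2*b1)*e12 + (a1*b3 - a3*b1)*e13 + (a2*b3 - a3*b2)*e23
e12 coeff: 2*(-1) - (-2)*(-5) = -2 - 10 = -12
e13 coeff: 2*(-5) - (-1)*(-5) = -10 - 5 = -15
e23 coeff: (-2)*(-5) - (-1)*(-1) = 10 - 1 = 9
|a wedge b|^2 = (-12)^2 + (-15)^2 + 9^2
= 144 + 225 + 81
= 450


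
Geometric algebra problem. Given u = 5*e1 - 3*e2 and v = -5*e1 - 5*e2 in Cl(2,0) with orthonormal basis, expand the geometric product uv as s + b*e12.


Expand: (5*e1 - 3*e2)(-5*e1 - 5*e2)
= 5*(-5)*e1e1 + 5*(-5)*e1e2 + (-3)*(-5)*e2e1 + (-3)*(-5)*e2e2
Using e1^2 = e2^2 = 1, e2e1 = -e1e2:
Scalar part s = 5*(-5) + (-3)*(-5) = -25 + 15 = -10
Bivector part b = 5*(-5) - (-3)*(-5) = -25 - 15 = -40
uv = -10 - 40*e12


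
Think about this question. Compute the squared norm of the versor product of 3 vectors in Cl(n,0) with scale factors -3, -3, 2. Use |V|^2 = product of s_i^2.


Each vector v_i has |v_i|^2 = s_i^2
Squared scales: (-3)^2 = 9, (-3)^2 = 9, 2^2 = 4
|V|^2 = 9 * 9 * 4
= 324


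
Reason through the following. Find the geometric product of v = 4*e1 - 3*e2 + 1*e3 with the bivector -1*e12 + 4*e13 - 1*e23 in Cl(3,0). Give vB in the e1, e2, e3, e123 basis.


vB has grade-1 (vector) and grade-3 (trivector) parts: vB = (v _| B) + (v ^ B).
Vector part <vB>_1:
  e1: -v2*b12 - v3*b13 = -(-3)*(-1) - (1)*(4) = -7
  e2: v1*b12 - v3*b23 = (4)*(-1) - (1)*(-1) = -3
  e3: v1*b13 + v2*b23 = (4)*(4) + (-3)*(-1) = 19
Trivector part <vB>_3:
  e123: v1*b23 - v2*b13 + v3*b12 = (4)*(-1) - (-3)*(4) + (1)*(-1) = 7
vB = -7*e1 - 3*e2 + 19*e3 + 7*e123


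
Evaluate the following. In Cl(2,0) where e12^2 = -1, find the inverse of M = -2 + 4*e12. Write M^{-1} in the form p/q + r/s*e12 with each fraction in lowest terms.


M = -2 + 4*e12, where e12^2 = -1.
Since M commutes with its reverse ~M = a - b*e12, M * ~M = a^2 - b^2*e12^2 = a^2 + b^2.
So M^{-1} = ~M / (a^2 + b^2) = (a - b*e12)/(a^2 + b^2).
a^2 + b^2 = 4 + 16 = 20
Scalar part = -2/20 = -1/10
Bivector coeff = -4/20 = -1/5
M^{-1} = -1/10 - 1/5*e12


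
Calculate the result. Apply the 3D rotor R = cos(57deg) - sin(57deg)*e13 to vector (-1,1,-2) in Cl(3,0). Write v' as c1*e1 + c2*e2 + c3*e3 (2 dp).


Rotor R = cos(57deg) - sin(57deg)*e13
Rotation angle theta = 2 * 57 = 114 degrees in the e13 plane (e1 -> e3).
The component perpendicular to the plane (e2) is invariant: v'_2 = v2 = 1.00
cos(114deg) = -0.4067, sin(114deg) = 0.9135
v'_1 = v1*cos(theta) - v3*sin(theta) = -1*(-0.4067) - (-2)*0.9135 = 2.23
v'_3 = v1*sin(theta) + v3*cos(theta) = -1*0.9135 + (-2)*(-0.4067) = -0.10
v' = 2.23*e1 + 1.00*e2 - 0.10*e3


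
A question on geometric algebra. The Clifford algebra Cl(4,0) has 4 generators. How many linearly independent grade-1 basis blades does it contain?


Number of grade-k basis blades in Cl(p,q) with n = p + q is C(n, k).
n = 4 + 0 = 4
C(4, 1) = 4! / (1! * 3!)
= 24 / (1 * 6)
= 4


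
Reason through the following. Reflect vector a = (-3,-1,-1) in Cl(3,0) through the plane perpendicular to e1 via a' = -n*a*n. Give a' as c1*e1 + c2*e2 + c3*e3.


Reflection formula: a' = -n*a*n, with n = e1 (unit vector, n^2 = 1).
For reflection through hyperplane perp to e1:
The component along e1 flips sign, others stay.
a = (-3, -1, -1)
a' = (3, -1, -1)
a' = 3*e1 - 1*e2 - 1*e3


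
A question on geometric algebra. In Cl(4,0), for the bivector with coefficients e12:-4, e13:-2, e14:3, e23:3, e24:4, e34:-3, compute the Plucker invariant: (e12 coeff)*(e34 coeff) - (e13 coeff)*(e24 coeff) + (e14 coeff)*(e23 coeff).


Plucker relation: af - be + cd
a*f = (-4)*(-3) = 12
b*e = (-2)*4 = -8
c*d = 3*3 = 9
af - be + cd = 12 - (-8) + 9
= 29


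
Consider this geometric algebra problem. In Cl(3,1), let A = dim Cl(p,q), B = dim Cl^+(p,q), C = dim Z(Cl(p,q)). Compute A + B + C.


n = 3 + 1 = 4
Total dim = 2^4 = 16
Even subalgebra dim = 2^3 = 8
n is even, so center dim = 1
Sum = 16 + 8 + 1 = 25


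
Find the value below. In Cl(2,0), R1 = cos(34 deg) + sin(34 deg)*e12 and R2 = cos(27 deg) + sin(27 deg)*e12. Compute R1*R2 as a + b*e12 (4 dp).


Same-plane rotors commute and their half-angles add:
R1*R2 = cos(a1 + a2) + sin(a1 + a2)*e12.
a1 + a2 = 34 + 27 = 61 deg
cos(61 deg) = 0.4848
sin(61 deg) = 0.8746
R1*R2 = 0.4848 + 0.8746*e12


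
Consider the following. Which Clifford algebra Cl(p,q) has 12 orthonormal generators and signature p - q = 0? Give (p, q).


We need p + q = 12 and p - q = 0.
Adding: 2p = 12 + 0 = 12, so p = 6.
Then q = 12 - 6 = 6.
(p, q) = (6, 6)


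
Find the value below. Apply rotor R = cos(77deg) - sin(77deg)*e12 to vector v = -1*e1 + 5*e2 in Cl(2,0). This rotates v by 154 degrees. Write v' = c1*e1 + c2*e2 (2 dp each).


Rotor R = cos(77deg) - sin(77deg)*e12
Rotation angle theta = 2 * 77 = 154 degrees
v' = R*v*~R rotates v by theta.
cos(154deg) = -0.8988, sin(154deg) = 0.4384
v'_1 = -1*cos(154deg) - 5*sin(154deg)
= -1*(-0.8988) - 5*0.4384
= -1.29
v'_2 = -1*sin(154deg) + 5*cos(154deg)
= -1*0.4384 + 5*(-0.8988)
= -4.93
v' = -1.29*e1 - 4.93*e2


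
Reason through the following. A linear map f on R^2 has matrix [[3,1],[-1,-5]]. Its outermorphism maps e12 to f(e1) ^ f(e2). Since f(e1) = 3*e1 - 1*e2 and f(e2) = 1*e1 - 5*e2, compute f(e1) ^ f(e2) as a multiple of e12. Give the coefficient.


The outermorphism of a linear map f sends e1^e2 to f(e1)^f(e2).
f(e1) = 3*e1 - 1*e2
f(e2) = 1*e1 - 5*e2
f(e1) ^ f(e2) = (3*e1 - 1*e2) ^ (1*e1 - 5*e2)
= 3*(-5)*e12 + (-1)*1*e21
= (-15 - (-1))*e12
= -14*e12
Coefficient = -14


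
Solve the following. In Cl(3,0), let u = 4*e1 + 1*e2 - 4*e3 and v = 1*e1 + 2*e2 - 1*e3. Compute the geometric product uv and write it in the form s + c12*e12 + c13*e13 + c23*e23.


In Cl(3,0): e_i^2 = 1, e_ie_j = -e_je_i for i != j.
Scalar part = u . v = 4*1 + 1*2 + (-4)*(-1)
= 4 + 2 + 4 = 10
e12 coeff = 4*2 - 1*1 = 8 - 1 = 7
e13 coeff = 4*(-1) - (-4)*1 = -4 - (-4) = 0
e23 coeff = 1*(-1) - (-4)*2 = -1 - (-8) = 7
uv = 10 + 7*e12 + 0*e13 + 7*e23


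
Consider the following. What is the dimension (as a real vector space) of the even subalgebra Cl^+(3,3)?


Even subalgebra dimension = 2^(n-1)
n = 3 + 3 = 6
2^(6 - 1) = 2^5 = 32
Verification: sum of C(6,k) for even k = 1 + 15 + 15 + 1 = 32
Result = 32


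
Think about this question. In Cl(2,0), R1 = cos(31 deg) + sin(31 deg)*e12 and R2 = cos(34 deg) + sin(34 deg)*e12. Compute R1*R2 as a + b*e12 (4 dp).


Same-plane rotors commute and their half-angles add:
R1*R2 = cos(a1 + a2) + sin(a1 + a2)*e12.
a1 + a2 = 31 + 34 = 65 deg
cos(65 deg) = 0.4226
sin(65 deg) = 0.9063
R1*R2 = 0.4226 + 0.9063*e12


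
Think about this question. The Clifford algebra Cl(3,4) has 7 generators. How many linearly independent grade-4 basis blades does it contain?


Number of grade-k basis blades in Cl(p,q) with n = p + q is C(n, k).
n = 3 + 4 = 7
C(7, 4) = 7! / (4! * 3!)
= 5040 / (24 * 6)
= 35


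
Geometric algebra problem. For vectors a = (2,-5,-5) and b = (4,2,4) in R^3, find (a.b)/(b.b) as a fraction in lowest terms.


Projection coefficient = (a . b) / (b . b)
a . b = 2*4 + (-5)*2 + (-5)*4
= 8 + (-10) + (-20) = -22
b . b = 4^2 + 2^2 + 4^2
= 16 + 4 + 16 = 36
Coefficient = -22/36
In lowest terms: -11/18


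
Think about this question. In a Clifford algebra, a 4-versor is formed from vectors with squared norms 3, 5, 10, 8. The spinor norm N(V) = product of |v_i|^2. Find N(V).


Spinor norm N(V) = |v1|^2 * |v2|^2 * ... * |v4|^2
= 3 * 5 * 10 * 8
Running product: 3, 15, 150, 1200
N(V) = 1200


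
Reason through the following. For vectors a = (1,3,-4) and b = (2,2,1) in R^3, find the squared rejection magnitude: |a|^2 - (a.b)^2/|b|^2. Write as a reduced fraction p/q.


|a|^2 = 1^2 + 3^2 + (-4)^2 = 26
|b|^2 = 2^2 + 2^2 + 1^2 = 9
a . b = 1*2 + 3*2 + (-4)*1 = 4
(a.b)^2 = 4^2 = 16
|rej|^2 = 26 - 16/9
= (234 - 16)/9
= 218/9
In lowest terms: 218/9


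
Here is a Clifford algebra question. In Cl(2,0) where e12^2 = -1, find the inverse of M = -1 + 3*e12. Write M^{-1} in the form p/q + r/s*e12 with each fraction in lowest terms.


M = -1 + 3*e12, where e12^2 = -1.
Since M commutes with its reverse ~M = a - b*e12, M * ~M = a^2 - b^2*e12^2 = a^2 + b^2.
So M^{-1} = ~M / (a^2 + b^2) = (a - b*e12)/(a^2 + b^2).
a^2 + b^2 = 1 + 9 = 10
Scalar part = -1/10 = -1/10
Bivector coeff = -3/10 = -3/10
M^{-1} = -1/10 - 3/10*e12


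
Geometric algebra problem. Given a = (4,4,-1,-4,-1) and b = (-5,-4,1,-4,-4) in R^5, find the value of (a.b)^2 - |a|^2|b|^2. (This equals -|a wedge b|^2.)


a . b = 4*(-5) + 4*(-4) + (-1)*1 + (-4)*(-4) + (-1)*(-4)
= -20 + (-16) + (-1) + 16 + 4 = -17
|a|^2 = 4^2 + 4^2 + (-1)^2 + (-4)^2 + (-1)^2 = 50
|b|^2 = (-5)^2 + (-4)^2 + 1^2 + (-4)^2 + (-4)^2 = 74
(a.b)^2 = (-17)^2 = 289
|a|^2 * |b|^2 = 50 * 74 = 3700
Result = 289 - 3700 = -3411


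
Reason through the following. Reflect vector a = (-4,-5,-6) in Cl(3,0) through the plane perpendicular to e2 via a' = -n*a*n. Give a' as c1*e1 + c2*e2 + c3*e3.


Reflection formula: a' = -n*a*n, with n = e2 (unit vector, n^2 = 1).
For reflection through hyperplane perp to e2:
The component along e2 flips sign, others stay.
a = (-4, -5, -6)
a' = (-4, 5, -6)
a' = -4*e1 + 5*e2 - 6*e3


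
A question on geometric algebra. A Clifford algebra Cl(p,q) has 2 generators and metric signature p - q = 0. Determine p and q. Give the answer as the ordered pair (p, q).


We need p + q = 2 and p - q = 0.
Adding: 2p = 2 + 0 = 2, so p = 1.
Then q = 2 - 1 = 1.
(p, q) = (1, 1)


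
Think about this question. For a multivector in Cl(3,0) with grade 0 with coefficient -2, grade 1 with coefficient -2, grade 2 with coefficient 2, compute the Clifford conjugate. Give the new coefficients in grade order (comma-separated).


Clifford conjugate sign for grade k: (-1)^(k(k+1)/2)
Grade 0: (-1)^(0*1/2) = (-1)^0 = 1, coeff -2 -> -2
Grade 1: (-1)^(1*2/2) = (-1)^1 = -1, coeff -2 -> 2
Grade 2: (-1)^(2*3/2) = (-1)^3 = -1, coeff 2 -> -2
Conjugated coefficients: -2, 2, -2


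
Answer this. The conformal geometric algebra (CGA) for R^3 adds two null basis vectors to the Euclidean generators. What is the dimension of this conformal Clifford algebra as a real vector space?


The conformal model of R^3 uses Cl(4,1): the 3 Euclidean generators plus two extra orthogonal generators e+ (e+^2 = +1) and e- (e-^2 = -1), from which the null vectors e0, einf are built.
Number of generators m = 3 + 2 = 5.
dim Cl(p,q) = 2^m = 2^5 = 32


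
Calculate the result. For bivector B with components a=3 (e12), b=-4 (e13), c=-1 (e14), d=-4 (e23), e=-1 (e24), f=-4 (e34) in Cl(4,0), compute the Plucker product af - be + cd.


Plucker relation: af - be + cd
a*f = 3*(-4) = -12
b*e = (-4)*(-1) = 4
c*d = (-1)*(-4) = 4
af - be + cd = -12 - 4 + 4
= -12


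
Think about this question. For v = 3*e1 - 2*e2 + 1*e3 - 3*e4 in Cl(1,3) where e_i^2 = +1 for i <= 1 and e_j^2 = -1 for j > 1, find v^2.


v^2 = sum of c_i^2 * e_i^2
Positive signature terms (e_i^2 = +1): 3^2 = 9
Negative signature terms (e_j^2 = -1): (-2)^2 + 1^2 + (-3)^2 = 14
v^2 = 9 - 14 = -5


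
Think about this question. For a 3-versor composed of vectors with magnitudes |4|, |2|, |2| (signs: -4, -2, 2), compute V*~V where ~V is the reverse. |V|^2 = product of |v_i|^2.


Each vector v_i has |v_i|^2 = s_i^2
Squared scales: (-4)^2 = 16, (-2)^2 = 4, 2^2 = 4
|V|^2 = 16 * 4 * 4
= 256


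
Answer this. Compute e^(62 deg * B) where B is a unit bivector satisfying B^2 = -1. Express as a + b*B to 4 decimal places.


For a unit bivector B with B^2 = -1, the exponential series gives
e^(theta*B) = cos(theta) + sin(theta)*B (the GA analogue of Euler's formula).
theta = 62 degrees = 1.082104 rad
cos(62 deg) = 0.4695
sin(62 deg) = 0.8829
exp(theta*B) = 0.4695 + 0.8829*B


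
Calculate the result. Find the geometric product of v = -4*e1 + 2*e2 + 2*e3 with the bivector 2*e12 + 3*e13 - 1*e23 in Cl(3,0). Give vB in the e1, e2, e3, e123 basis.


vB has grade-1 (vector) and grade-3 (trivector) parts: vB = (v _| B) + (v ^ B).
Vector part <vB>_1:
  e1: -v2*b12 - v3*b13 = -(2)*(2) - (2)*(3) = -10
  e2: v1*b12 - v3*b23 = (-4)*(2) - (2)*(-1) = -6
  e3: v1*b13 + v2*b23 = (-4)*(3) + (2)*(-1) = -14
Trivector part <vB>_3:
  e123: v1*b23 - v2*b13 + v3*b12 = (-4)*(-1) - (2)*(3) + (2)*(2) = 2
vB = -10*e1 - 6*e2 - 14*e3 + 2*e123
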